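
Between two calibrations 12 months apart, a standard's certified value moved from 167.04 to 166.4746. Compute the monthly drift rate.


rate = (v2 - v1) / months
= (166.4746 - 167.04) / 12
= -0.5654 / 12
= -0.0471

-0.0471


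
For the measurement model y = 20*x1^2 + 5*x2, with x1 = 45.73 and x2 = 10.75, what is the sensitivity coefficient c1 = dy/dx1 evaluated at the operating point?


y = 20*x1^2 + 5*x2
dy/dx1 = 2*20*x1
Evaluate at x1 = 45.73: c1 = 40 * 45.73
c1 = 1829.2000

1829.2000


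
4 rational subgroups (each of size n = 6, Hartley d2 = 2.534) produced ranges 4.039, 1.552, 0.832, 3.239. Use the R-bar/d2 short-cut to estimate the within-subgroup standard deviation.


R_bar = (4.039 + 1.552 + 0.832 + 3.239) / 4
R_bar = 9.662 / 4 = 2.4155
sigma_hat = R_bar / d2 = 2.4155 / 2.534 = 0.9532

0.9532


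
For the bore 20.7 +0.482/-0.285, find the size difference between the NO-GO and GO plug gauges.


GO = nominal - lower_tol (smallest hole = maximum material condition)
GO = 20.7 - 0.285 = 20.415
NO-GO = nominal + upper_tol (largest hole = least material condition)
NO-GO = 20.7 + 0.482 = 21.182
spread = NO-GO - GO = 21.182 - 20.415 = 0.7670

0.7670


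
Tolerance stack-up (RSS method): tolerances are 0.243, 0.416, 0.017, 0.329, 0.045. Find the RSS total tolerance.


RSS = sqrt(0.243^2 + 0.416^2 + 0.017^2 + 0.329^2 + 0.045^2)
= sqrt(0.34266)
= 0.5854

0.5854


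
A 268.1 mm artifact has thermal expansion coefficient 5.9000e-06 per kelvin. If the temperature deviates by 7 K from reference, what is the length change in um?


dL = L * alpha * dT
= 268.1 * 5.9000e-06 * 7
= 0.0110725 mm
dL_um = 0.0110725 * 1000 = 11.0725 um

11.0725


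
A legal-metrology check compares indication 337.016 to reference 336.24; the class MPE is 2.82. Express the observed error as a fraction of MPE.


e = indication - reference = 337.016 - 336.24 = 0.7760
|e| = 0.7760
ratio = |e| / MPE = 0.7760 / 2.82
ratio = 0.2752

0.2752


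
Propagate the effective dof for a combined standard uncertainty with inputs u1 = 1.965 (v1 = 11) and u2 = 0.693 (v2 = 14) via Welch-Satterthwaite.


uc = sqrt(u1^2 + u2^2) = sqrt(1.965^2 + 0.693^2) = 2.0836204
v_eff = uc^4 / (u1^4/v1 + u2^4/v2)
= 2.0836204^4 / (1.965^4/11 + 0.693^4/14)
= 18.848396 / 1.3718432
v_eff = 13.7395

13.7395


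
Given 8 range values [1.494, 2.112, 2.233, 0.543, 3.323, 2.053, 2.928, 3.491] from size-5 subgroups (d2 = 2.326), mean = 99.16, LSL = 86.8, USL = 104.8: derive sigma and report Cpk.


R_bar = (1.494 + 2.112 + 2.233 + 0.543 + 3.323 + 2.053 + 2.928 + 3.491) / 8 = 2.272125
sigma = R_bar / d2 = 2.272125 / 2.326 = 0.97683792
Cp = (USL - LSL)/(6*sigma) = (104.8 - 86.8)/(6*0.97683792) = 3.0711
Cpu = (104.8 - 99.16)/(3*0.97683792) = 1.9246
Cpl = (99.16 - 86.8)/(3*0.97683792) = 4.2177
Cpk = min(Cpu, Cpl) = 1.9246

1.9246


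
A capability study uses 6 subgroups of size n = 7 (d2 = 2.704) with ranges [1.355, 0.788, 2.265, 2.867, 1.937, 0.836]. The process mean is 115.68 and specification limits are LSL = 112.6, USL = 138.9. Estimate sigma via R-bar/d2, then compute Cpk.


R_bar = (1.355 + 0.788 + 2.265 + 2.867 + 1.937 + 0.836) / 6 = 1.6746667
sigma = R_bar / d2 = 1.6746667 / 2.704 = 0.6193294
Cp = (USL - LSL)/(6*sigma) = (138.9 - 112.6)/(6*0.6193294) = 7.0775
Cpu = (138.9 - 115.68)/(3*0.6193294) = 12.4974
Cpl = (115.68 - 112.6)/(3*0.6193294) = 1.6577
Cpk = min(Cpu, Cpl) = 1.6577

1.6577


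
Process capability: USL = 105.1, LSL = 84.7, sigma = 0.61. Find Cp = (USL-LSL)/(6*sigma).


Cp = (USL - LSL) / (6 * sigma)
= (105.1 - 84.7) / (6 * 0.61)
= 20.4000 / 3.6600
= 5.5738

5.5738


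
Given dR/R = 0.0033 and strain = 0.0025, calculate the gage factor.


GF = (dR/R) / epsilon
= 0.0033 / 0.0025
= 1.3200

1.3200


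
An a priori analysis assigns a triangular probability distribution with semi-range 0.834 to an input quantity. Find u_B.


u_B = half_width / sqrt(6)
u_B = 0.834 / 2.4494897
u_B = 0.3405

0.3405


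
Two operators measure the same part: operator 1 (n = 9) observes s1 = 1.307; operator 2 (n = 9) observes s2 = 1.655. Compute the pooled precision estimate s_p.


s_p = sqrt(((n1-1)*s1^2 + (n2-1)*s2^2) / (n1+n2-2))
numerator = (9-1)*1.307^2 + (9-1)*1.655^2 = 13.665992 + 21.9122 = 35.578192
denominator = 9 + 9 - 2 = 16
s_p^2 = 35.578192 / 16 = 2.223637
s_p = sqrt(2.223637) = 1.4912

1.4912


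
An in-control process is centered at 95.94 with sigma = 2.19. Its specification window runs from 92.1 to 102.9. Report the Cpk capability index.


Cpu = (USL - mean) / (3*sigma) = (102.9 - 95.94) / (3*2.19) = 1.0594
Cpl = (mean - LSL) / (3*sigma) = (95.94 - 92.1) / (3*2.19) = 0.5845
Cpk = min(Cpu, Cpl) = 0.5845

0.5845


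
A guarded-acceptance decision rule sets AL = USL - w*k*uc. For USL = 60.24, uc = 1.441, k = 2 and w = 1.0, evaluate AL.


U = k * uc = 2 * 1.441 = 2.882
guard band g = w * U = 1.0 * 2.882 = 2.882
AL = USL - g = 60.24 - 2.882
AL = 57.3580

57.3580


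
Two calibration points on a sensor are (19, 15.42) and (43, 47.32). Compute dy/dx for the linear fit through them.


slope = (y2 - y1) / (x2 - x1)
= (47.32 - 15.42) / (43 - 19)
= 31.9000 / 24
= 1.3292

1.3292


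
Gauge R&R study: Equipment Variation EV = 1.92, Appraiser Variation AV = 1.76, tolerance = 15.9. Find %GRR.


GRR = sqrt(EV^2 + AV^2) = sqrt(1.92^2 + 1.76^2) = 2.6046113
%GRR = GRR / tol * 100 = 2.6046113 / 15.9 * 100
%GRR = 16.3812

16.3812


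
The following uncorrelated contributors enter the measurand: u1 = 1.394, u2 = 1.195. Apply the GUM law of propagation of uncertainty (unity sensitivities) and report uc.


uc = sqrt(1.394^2 + 1.195^2)
uc = sqrt(3.371261)
uc = 1.8361

1.8361


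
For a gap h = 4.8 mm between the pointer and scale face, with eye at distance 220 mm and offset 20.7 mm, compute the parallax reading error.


error = h * offset / d
= 4.8 * 20.7 / 220
= 0.4516

0.4516


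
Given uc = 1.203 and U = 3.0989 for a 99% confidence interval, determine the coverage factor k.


k = U / uc
k = 3.0989 / 1.203
k = 2.576

2.576


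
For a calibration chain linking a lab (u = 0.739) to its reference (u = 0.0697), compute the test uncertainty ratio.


TUR = u_lab / u_ref
= 0.739 / 0.0697
= 10.6026

10.6026


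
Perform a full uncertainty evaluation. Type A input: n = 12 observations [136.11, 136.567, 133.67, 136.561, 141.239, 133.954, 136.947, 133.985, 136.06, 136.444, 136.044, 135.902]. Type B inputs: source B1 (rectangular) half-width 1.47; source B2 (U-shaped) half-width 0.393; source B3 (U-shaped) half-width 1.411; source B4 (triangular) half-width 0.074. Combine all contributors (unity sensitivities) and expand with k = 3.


mean = (136.11 + 136.567 + 133.67 + 136.561 + 141.239 + 133.954 + 136.947 + 133.985 + 136.06 + 136.444 + 136.044 + 135.902) / 12 = 136.1235833
s = sqrt(sum((x - mean)^2)/(n-1)) = 1.9701519
u_A = s / sqrt(n) = 1.9701519 / sqrt(12) = 0.56873386
u_B1 = 1.47 / sqrt(3) = 0.8487049
u_B2 = 0.393 / sqrt(2) = 0.27789297
u_B3 = 1.411 / sqrt(2) = 0.99772767
u_B4 = 0.074 / sqrt(6) = 0.030210373
uc = sqrt(0.56873386^2 + 0.8487049^2 + 0.27789297^2 + 0.99772767^2 + 0.030210373^2) = 1.4551137
U = k * uc = 3 * 1.4551137
U = 4.3653

4.3653


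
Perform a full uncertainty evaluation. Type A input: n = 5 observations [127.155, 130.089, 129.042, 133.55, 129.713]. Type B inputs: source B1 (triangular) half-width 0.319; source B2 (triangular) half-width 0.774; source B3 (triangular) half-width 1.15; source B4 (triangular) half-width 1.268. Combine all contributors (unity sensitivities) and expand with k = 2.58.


mean = (127.155 + 130.089 + 129.042 + 133.55 + 129.713) / 5 = 129.9098
s = sqrt(sum((x - mean)^2)/(n-1)) = 2.3272247
u_A = s / sqrt(n) = 2.3272247 / sqrt(5) = 1.0407665
u_B1 = 0.319 / sqrt(6) = 0.1302312
u_B2 = 0.774 / sqrt(6) = 0.31598418
u_B3 = 1.15 / sqrt(6) = 0.46948553
u_B4 = 1.268 / sqrt(6) = 0.51765883
uc = sqrt(1.0407665^2 + 0.1302312^2 + 0.31598418^2 + 0.46948553^2 + 0.51765883^2) = 1.29938
U = k * uc = 2.58 * 1.29938
U = 3.3524

3.3524


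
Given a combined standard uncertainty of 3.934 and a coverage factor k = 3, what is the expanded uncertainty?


U = k * uc
U = 3 * 3.934
U = 11.8020

11.8020


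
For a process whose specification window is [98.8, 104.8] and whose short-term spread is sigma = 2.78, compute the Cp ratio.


Cp = (USL - LSL) / (6 * sigma)
= (104.8 - 98.8) / (6 * 2.78)
= 6.0000 / 16.6800
= 0.3597

0.3597


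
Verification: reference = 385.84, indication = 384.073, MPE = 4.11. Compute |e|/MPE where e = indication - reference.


e = indication - reference = 384.073 - 385.84 = -1.7670
|e| = 1.7670
ratio = |e| / MPE = 1.7670 / 4.11
ratio = 0.4299

0.4299


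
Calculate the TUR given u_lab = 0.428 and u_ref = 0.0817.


TUR = u_lab / u_ref
= 0.428 / 0.0817
= 5.2387

5.2387


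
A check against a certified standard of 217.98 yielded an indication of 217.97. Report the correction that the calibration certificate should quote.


Correction = standard - reading
= 217.98 - 217.97
= 0.0100

0.0100


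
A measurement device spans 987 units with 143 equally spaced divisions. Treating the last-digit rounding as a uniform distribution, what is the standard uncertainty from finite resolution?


resolution = range / divisions
resolution = 987 / 143 = 6.9020979
u_res = resolution / (2*sqrt(3))
u_res = 6.9020979 / 3.4641016
u_res = 1.9925

1.9925


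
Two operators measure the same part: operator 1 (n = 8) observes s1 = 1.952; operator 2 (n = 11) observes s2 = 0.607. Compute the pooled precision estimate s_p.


s_p = sqrt(((n1-1)*s1^2 + (n2-1)*s2^2) / (n1+n2-2))
numerator = (8-1)*1.952^2 + (11-1)*0.607^2 = 26.672128 + 3.68449 = 30.356618
denominator = 8 + 11 - 2 = 17
s_p^2 = 30.356618 / 17 = 1.7856834
s_p = sqrt(1.7856834) = 1.3363

1.3363


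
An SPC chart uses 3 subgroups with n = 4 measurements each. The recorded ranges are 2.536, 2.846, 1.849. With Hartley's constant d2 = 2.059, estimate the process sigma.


R_bar = (2.536 + 2.846 + 1.849) / 3
R_bar = 7.231 / 3 = 2.4103333
sigma_hat = R_bar / d2 = 2.4103333 / 2.059 = 1.1706

1.1706


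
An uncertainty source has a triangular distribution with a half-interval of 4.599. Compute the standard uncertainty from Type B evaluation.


u_B = half_width / sqrt(6)
u_B = 4.599 / 2.4494897
u_B = 1.8775

1.8775


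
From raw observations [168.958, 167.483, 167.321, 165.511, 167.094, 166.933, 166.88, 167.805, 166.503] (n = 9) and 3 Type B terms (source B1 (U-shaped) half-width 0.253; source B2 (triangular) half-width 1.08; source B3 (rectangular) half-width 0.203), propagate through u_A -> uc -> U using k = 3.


mean = (168.958 + 167.483 + 167.321 + 165.511 + 167.094 + 166.933 + 166.88 + 167.805 + 166.503) / 9 = 167.1653333
s = sqrt(sum((x - mean)^2)/(n-1)) = 0.939678
u_A = s / sqrt(n) = 0.939678 / sqrt(9) = 0.313226
u_B1 = 0.253 / sqrt(2) = 0.17889802
u_B2 = 1.08 / sqrt(6) = 0.44090815
u_B3 = 0.203 / sqrt(3) = 0.1172021
uc = sqrt(0.313226^2 + 0.17889802^2 + 0.44090815^2 + 0.1172021^2) = 0.58159381
U = k * uc = 3 * 0.58159381
U = 1.7448

1.7448


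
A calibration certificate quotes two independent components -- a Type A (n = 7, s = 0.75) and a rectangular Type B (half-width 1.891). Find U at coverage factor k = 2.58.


u_A = s / sqrt(n) = 0.75 / sqrt(7) = 0.28347335
u_B = half_width / sqrt(3) = 1.891 / sqrt(3) = 1.0917694
uc = sqrt(u_A^2 + u_B^2) = sqrt(0.28347335^2 + 1.0917694^2) = 1.1279706
U = k * uc = 2.58 * 1.1279706
U = 2.9102

2.9102


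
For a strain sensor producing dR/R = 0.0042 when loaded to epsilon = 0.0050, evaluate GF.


GF = (dR/R) / epsilon
= 0.0042 / 0.0050
= 0.8400

0.8400


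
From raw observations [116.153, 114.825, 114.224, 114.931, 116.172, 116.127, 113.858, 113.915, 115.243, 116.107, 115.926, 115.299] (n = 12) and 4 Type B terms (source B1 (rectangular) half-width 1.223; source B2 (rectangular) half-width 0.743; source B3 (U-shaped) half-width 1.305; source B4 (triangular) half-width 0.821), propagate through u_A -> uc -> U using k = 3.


mean = (116.153 + 114.825 + 114.224 + 114.931 + 116.172 + 116.127 + 113.858 + 113.915 + 115.243 + 116.107 + 115.926 + 115.299) / 12 = 115.2316667
s = sqrt(sum((x - mean)^2)/(n-1)) = 0.88827794
u_A = s / sqrt(n) = 0.88827794 / sqrt(12) = 0.25642375
u_B1 = 1.223 / sqrt(3) = 0.70609938
u_B2 = 0.743 / sqrt(3) = 0.42897125
u_B3 = 1.305 / sqrt(2) = 0.92277435
u_B4 = 0.821 / sqrt(6) = 0.33517185
uc = sqrt(0.25642375^2 + 0.70609938^2 + 0.42897125^2 + 0.92277435^2 + 0.33517185^2) = 1.30851
U = k * uc = 3 * 1.30851
U = 3.9255

3.9255


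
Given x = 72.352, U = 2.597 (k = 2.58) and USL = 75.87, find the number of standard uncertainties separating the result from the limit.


u = U / k = 2.597 / 2.58 = 1.0065891
margin = |USL - x| = |75.87 - 72.352| = 3.518
z = margin / u = 3.518 / 1.0065891
z = 3.4950

3.4950


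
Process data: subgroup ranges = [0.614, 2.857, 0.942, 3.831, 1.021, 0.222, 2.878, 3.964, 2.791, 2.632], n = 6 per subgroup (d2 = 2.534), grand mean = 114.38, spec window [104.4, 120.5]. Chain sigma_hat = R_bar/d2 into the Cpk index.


R_bar = (0.614 + 2.857 + 0.942 + 3.831 + 1.021 + 0.222 + 2.878 + 3.964 + 2.791 + 2.632) / 10 = 2.1752
sigma = R_bar / d2 = 2.1752 / 2.534 = 0.85840568
Cp = (USL - LSL)/(6*sigma) = (120.5 - 104.4)/(6*0.85840568) = 3.1260
Cpu = (120.5 - 114.38)/(3*0.85840568) = 2.3765
Cpl = (114.38 - 104.4)/(3*0.85840568) = 3.8754
Cpk = min(Cpu, Cpl) = 2.3765

2.3765


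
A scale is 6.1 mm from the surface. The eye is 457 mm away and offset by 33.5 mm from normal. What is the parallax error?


error = h * offset / d
= 6.1 * 33.5 / 457
= 0.4472

0.4472


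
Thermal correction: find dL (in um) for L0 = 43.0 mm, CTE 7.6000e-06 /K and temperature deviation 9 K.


dL = L * alpha * dT
= 43.0 * 7.6000e-06 * 9
= 0.0029412 mm
dL_um = 0.0029412 * 1000 = 2.9412 um

2.9412


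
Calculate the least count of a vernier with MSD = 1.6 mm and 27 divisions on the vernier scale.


LC = MSD / n_div
= 1.6 / 27
= 0.0593

0.0593


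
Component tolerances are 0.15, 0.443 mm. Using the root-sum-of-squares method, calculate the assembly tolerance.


RSS = sqrt(0.15^2 + 0.443^2)
= sqrt(0.218749)
= 0.4677

0.4677


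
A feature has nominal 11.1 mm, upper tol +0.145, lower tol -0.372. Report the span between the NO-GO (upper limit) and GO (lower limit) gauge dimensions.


GO = nominal - lower_tol (smallest hole = maximum material condition)
GO = 11.1 - 0.372 = 10.728
NO-GO = nominal + upper_tol (largest hole = least material condition)
NO-GO = 11.1 + 0.145 = 11.245
spread = NO-GO - GO = 11.245 - 10.728 = 0.5170

0.5170


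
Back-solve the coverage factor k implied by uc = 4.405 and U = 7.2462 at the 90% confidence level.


k = U / uc
k = 7.2462 / 4.405
k = 1.645

1.645


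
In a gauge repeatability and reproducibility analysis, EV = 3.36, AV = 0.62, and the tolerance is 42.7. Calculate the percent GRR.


GRR = sqrt(EV^2 + AV^2) = sqrt(3.36^2 + 0.62^2) = 3.4167236
%GRR = GRR / tol * 100 = 3.4167236 / 42.7 * 100
%GRR = 8.0017

8.0017


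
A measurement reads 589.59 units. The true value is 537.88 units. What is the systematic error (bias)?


Systematic error = measured - true
= 589.59 - 537.88
= 51.7100

51.7100


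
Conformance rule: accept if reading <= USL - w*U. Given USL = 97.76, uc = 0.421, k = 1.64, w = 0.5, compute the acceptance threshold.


U = k * uc = 1.64 * 0.421 = 0.69044
guard band g = w * U = 0.5 * 0.69044 = 0.34522
AL = USL - g = 97.76 - 0.34522
AL = 97.4148

97.4148


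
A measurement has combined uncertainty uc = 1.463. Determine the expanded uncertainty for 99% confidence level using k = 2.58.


U = k * uc
U = 2.58 * 1.463
U = 3.7745

3.7745


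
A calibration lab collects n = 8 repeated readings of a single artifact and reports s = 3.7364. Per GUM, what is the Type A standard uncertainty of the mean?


u_A = s / sqrt(n)
u_A = 3.7364 / sqrt(8)
u_A = 3.7364 / 2.8284271
u_A = 1.3210

1.3210


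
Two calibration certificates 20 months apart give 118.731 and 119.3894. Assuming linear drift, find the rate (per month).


rate = (v2 - v1) / months
= (119.3894 - 118.731) / 20
= 0.6584 / 20
= 0.0329

0.0329


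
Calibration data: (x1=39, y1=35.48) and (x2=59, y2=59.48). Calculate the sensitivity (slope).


slope = (y2 - y1) / (x2 - x1)
= (59.48 - 35.48) / (59 - 39)
= 24.0000 / 20
= 1.2000

1.2000


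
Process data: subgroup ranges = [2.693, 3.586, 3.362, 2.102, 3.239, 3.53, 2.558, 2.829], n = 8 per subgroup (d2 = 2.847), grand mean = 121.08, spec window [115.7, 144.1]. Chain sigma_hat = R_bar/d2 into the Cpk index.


R_bar = (2.693 + 3.586 + 3.362 + 2.102 + 3.239 + 3.53 + 2.558 + 2.829) / 8 = 2.987375
sigma = R_bar / d2 = 2.987375 / 2.847 = 1.0493063
Cp = (USL - LSL)/(6*sigma) = (144.1 - 115.7)/(6*1.0493063) = 4.5109
Cpu = (144.1 - 121.08)/(3*1.0493063) = 7.3128
Cpl = (121.08 - 115.7)/(3*1.0493063) = 1.7091
Cpk = min(Cpu, Cpl) = 1.7091

1.7091


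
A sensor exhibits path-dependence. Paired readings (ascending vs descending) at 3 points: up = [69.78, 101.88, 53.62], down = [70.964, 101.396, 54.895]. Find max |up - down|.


|69.78 - 70.964| = 1.1840
|101.88 - 101.396| = 0.4840
|53.62 - 54.895| = 1.2750
hysteresis = max(diffs) = 1.2750

1.2750


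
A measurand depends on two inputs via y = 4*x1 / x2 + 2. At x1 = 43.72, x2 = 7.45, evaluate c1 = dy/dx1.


y = 4*x1 / x2 + 2
dy/dx1 = 4/x2
Evaluate at x2 = 7.45: c1 = 4 / 7.45
c1 = 0.5369

0.5369


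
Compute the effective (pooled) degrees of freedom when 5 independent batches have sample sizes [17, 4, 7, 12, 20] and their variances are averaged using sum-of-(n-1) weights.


nu = sum_i (n_i - 1)
nu = ((17 - 1) + (4 - 1) + (7 - 1) + (12 - 1) + (20 - 1))
nu = 16 + 3 + 6 + 11 + 19
nu = 55

55


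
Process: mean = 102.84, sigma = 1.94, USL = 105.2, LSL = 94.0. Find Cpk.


Cpu = (USL - mean) / (3*sigma) = (105.2 - 102.84) / (3*1.94) = 0.4055
Cpl = (mean - LSL) / (3*sigma) = (102.84 - 94.0) / (3*1.94) = 1.5189
Cpk = min(Cpu, Cpl) = 0.4055

0.4055


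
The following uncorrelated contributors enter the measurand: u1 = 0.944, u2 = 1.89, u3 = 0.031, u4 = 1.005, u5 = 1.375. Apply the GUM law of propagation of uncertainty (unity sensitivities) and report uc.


uc = sqrt(0.944^2 + 1.89^2 + 0.031^2 + 1.005^2 + 1.375^2)
uc = sqrt(7.364847)
uc = 2.7138

2.7138


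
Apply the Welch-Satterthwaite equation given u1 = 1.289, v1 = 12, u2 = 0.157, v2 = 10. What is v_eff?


uc = sqrt(u1^2 + u2^2) = sqrt(1.289^2 + 0.157^2) = 1.2985261
v_eff = uc^4 / (u1^4/v1 + u2^4/v2)
= 1.2985261^4 / (1.289^4/12 + 0.157^4/10)
= 2.8431694 / 0.23011509
v_eff = 12.3554

12.3554


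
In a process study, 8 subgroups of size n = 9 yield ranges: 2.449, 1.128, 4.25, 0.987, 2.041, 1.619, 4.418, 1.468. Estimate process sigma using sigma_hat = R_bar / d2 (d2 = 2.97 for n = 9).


R_bar = (2.449 + 1.128 + 4.25 + 0.987 + 2.041 + 1.619 + 4.418 + 1.468) / 8
R_bar = 18.36 / 8 = 2.295
sigma_hat = R_bar / d2 = 2.295 / 2.97 = 0.7727

0.7727


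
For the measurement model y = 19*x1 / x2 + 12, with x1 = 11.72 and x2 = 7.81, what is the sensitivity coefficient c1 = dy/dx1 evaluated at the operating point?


y = 19*x1 / x2 + 12
dy/dx1 = 19/x2
Evaluate at x2 = 7.81: c1 = 19 / 7.81
c1 = 2.4328

2.4328


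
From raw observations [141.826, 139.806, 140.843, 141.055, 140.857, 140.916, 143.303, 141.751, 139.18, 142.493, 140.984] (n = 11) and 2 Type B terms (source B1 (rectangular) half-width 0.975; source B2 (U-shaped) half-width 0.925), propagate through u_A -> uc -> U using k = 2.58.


mean = (141.826 + 139.806 + 140.843 + 141.055 + 140.857 + 140.916 + 143.303 + 141.751 + 139.18 + 142.493 + 140.984) / 11 = 141.1830909
s = sqrt(sum((x - mean)^2)/(n-1)) = 1.1490805
u_A = s / sqrt(n) = 1.1490805 / sqrt(11) = 0.34646081
u_B1 = 0.975 / sqrt(3) = 0.56291651
u_B2 = 0.925 / sqrt(2) = 0.65407377
uc = sqrt(0.34646081^2 + 0.56291651^2 + 0.65407377^2) = 0.92990461
U = k * uc = 2.58 * 0.92990461
U = 2.3992

2.3992


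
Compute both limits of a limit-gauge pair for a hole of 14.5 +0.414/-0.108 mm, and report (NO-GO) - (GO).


GO = nominal - lower_tol (smallest hole = maximum material condition)
GO = 14.5 - 0.108 = 14.392
NO-GO = nominal + upper_tol (largest hole = least material condition)
NO-GO = 14.5 + 0.414 = 14.914
spread = NO-GO - GO = 14.914 - 14.392 = 0.5220

0.5220


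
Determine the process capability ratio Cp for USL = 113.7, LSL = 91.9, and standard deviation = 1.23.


Cp = (USL - LSL) / (6 * sigma)
= (113.7 - 91.9) / (6 * 1.23)
= 21.8000 / 7.3800
= 2.9539

2.9539


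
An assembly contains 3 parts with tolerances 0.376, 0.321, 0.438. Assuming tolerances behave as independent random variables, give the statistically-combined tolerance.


RSS = sqrt(0.376^2 + 0.321^2 + 0.438^2)
= sqrt(0.436261)
= 0.6605

0.6605


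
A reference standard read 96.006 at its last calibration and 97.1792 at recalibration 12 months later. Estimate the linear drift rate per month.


rate = (v2 - v1) / months
= (97.1792 - 96.006) / 12
= 1.1732 / 12
= 0.0978

0.0978


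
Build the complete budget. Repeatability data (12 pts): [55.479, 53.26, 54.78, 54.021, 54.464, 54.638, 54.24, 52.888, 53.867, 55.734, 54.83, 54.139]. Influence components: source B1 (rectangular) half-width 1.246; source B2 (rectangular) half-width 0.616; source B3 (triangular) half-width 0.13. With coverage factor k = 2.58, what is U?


mean = (55.479 + 53.26 + 54.78 + 54.021 + 54.464 + 54.638 + 54.24 + 52.888 + 53.867 + 55.734 + 54.83 + 54.139) / 12 = 54.36166667
s = sqrt(sum((x - mean)^2)/(n-1)) = 0.82149524
u_A = s / sqrt(n) = 0.82149524 / sqrt(12) = 0.23714525
u_B1 = 1.246 / sqrt(3) = 0.71937844
u_B2 = 0.616 / sqrt(3) = 0.35564777
u_B3 = 0.13 / sqrt(6) = 0.053072278
uc = sqrt(0.23714525^2 + 0.71937844^2 + 0.35564777^2 + 0.053072278^2) = 0.83847791
U = k * uc = 2.58 * 0.83847791
U = 2.1633

2.1633


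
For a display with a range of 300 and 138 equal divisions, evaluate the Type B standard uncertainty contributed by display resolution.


resolution = range / divisions
resolution = 300 / 138 = 2.173913
u_res = resolution / (2*sqrt(3))
u_res = 2.173913 / 3.4641016
u_res = 0.6276

0.6276


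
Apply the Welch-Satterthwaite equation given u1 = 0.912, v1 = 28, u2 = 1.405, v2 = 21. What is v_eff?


uc = sqrt(u1^2 + u2^2) = sqrt(0.912^2 + 1.405^2) = 1.675043
v_eff = uc^4 / (u1^4/v1 + u2^4/v2)
= 1.675043^4 / (0.912^4/28 + 1.405^4/21)
= 7.87234 / 0.21026777
v_eff = 37.4396

37.4396


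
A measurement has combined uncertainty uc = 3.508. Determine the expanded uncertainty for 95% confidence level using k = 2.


U = k * uc
U = 2 * 3.508
U = 7.0160

7.0160


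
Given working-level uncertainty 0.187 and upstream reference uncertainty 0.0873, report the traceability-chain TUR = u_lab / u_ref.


TUR = u_lab / u_ref
= 0.187 / 0.0873
= 2.1420

2.1420


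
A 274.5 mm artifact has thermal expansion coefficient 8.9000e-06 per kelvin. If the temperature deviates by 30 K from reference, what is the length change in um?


dL = L * alpha * dT
= 274.5 * 8.9000e-06 * 30
= 0.0732915 mm
dL_um = 0.0732915 * 1000 = 73.2915 um

73.2915


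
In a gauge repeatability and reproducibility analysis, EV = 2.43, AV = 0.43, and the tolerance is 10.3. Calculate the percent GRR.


GRR = sqrt(EV^2 + AV^2) = sqrt(2.43^2 + 0.43^2) = 2.467752
%GRR = GRR / tol * 100 = 2.467752 / 10.3 * 100
%GRR = 23.9588

23.9588


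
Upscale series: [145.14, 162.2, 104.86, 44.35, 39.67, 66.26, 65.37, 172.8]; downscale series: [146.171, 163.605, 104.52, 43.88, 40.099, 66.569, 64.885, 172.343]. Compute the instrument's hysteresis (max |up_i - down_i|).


|145.14 - 146.171| = 1.0310
|162.2 - 163.605| = 1.4050
|104.86 - 104.52| = 0.3400
|44.35 - 43.88| = 0.4700
|39.67 - 40.099| = 0.4290
|66.26 - 66.569| = 0.3090
|65.37 - 64.885| = 0.4850
|172.8 - 172.343| = 0.4570
hysteresis = max(diffs) = 1.4050

1.4050


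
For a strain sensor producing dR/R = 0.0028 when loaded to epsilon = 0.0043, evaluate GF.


GF = (dR/R) / epsilon
= 0.0028 / 0.0043
= 0.6512

0.6512


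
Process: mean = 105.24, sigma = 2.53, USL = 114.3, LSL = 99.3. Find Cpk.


Cpu = (USL - mean) / (3*sigma) = (114.3 - 105.24) / (3*2.53) = 1.1937
Cpl = (mean - LSL) / (3*sigma) = (105.24 - 99.3) / (3*2.53) = 0.7826
Cpk = min(Cpu, Cpl) = 0.7826

0.7826


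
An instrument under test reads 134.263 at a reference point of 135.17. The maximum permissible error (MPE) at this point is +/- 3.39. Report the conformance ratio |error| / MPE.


e = indication - reference = 134.263 - 135.17 = -0.9070
|e| = 0.9070
ratio = |e| / MPE = 0.9070 / 3.39
ratio = 0.2676

0.2676


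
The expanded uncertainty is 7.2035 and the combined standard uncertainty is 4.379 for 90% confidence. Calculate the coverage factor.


k = U / uc
k = 7.2035 / 4.379
k = 1.645

1.645


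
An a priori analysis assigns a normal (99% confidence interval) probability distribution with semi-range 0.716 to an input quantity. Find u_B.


u_B = half_width / 2.576
u_B = 0.716 / 2.576
u_B = 0.2780

0.2780


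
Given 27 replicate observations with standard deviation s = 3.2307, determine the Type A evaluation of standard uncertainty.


u_A = s / sqrt(n)
u_A = 3.2307 / sqrt(27)
u_A = 3.2307 / 5.1961524
u_A = 0.6217

0.6217


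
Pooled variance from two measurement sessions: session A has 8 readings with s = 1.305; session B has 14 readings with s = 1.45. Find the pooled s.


s_p = sqrt(((n1-1)*s1^2 + (n2-1)*s2^2) / (n1+n2-2))
numerator = (8-1)*1.305^2 + (14-1)*1.45^2 = 11.921175 + 27.3325 = 39.253675
denominator = 8 + 14 - 2 = 20
s_p^2 = 39.253675 / 20 = 1.9626838
s_p = sqrt(1.9626838) = 1.4010

1.4010


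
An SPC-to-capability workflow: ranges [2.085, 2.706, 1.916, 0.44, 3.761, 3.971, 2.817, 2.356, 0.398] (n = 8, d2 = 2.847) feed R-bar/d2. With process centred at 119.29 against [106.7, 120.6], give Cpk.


R_bar = (2.085 + 2.706 + 1.916 + 0.44 + 3.761 + 3.971 + 2.817 + 2.356 + 0.398) / 9 = 2.2722222
sigma = R_bar / d2 = 2.2722222 / 2.847 = 0.79811106
Cp = (USL - LSL)/(6*sigma) = (120.6 - 106.7)/(6*0.79811106) = 2.9027
Cpu = (120.6 - 119.29)/(3*0.79811106) = 0.5471
Cpl = (119.29 - 106.7)/(3*0.79811106) = 5.2582
Cpk = min(Cpu, Cpl) = 0.5471

0.5471


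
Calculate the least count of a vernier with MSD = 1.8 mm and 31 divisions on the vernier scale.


LC = MSD / n_div
= 1.8 / 31
= 0.0581

0.0581


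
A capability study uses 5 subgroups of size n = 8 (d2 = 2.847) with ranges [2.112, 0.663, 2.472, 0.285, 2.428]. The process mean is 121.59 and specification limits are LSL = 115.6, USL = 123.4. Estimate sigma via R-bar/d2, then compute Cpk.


R_bar = (2.112 + 0.663 + 2.472 + 0.285 + 2.428) / 5 = 1.592
sigma = R_bar / d2 = 1.592 / 2.847 = 0.55918511
Cp = (USL - LSL)/(6*sigma) = (123.4 - 115.6)/(6*0.55918511) = 2.3248
Cpu = (123.4 - 121.59)/(3*0.55918511) = 1.0790
Cpl = (121.59 - 115.6)/(3*0.55918511) = 3.5707
Cpk = min(Cpu, Cpl) = 1.0790

1.0790


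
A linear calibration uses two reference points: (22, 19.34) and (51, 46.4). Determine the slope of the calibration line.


slope = (y2 - y1) / (x2 - x1)
= (46.4 - 19.34) / (51 - 22)
= 27.0600 / 29
= 0.9331

0.9331


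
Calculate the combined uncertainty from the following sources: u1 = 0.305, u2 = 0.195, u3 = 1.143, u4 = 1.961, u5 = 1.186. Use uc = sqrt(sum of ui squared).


uc = sqrt(0.305^2 + 0.195^2 + 1.143^2 + 1.961^2 + 1.186^2)
uc = sqrt(6.689616)
uc = 2.5864

2.5864


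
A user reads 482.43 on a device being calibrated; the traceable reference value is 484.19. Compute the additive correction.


Correction = standard - reading
= 484.19 - 482.43
= 1.7600

1.7600


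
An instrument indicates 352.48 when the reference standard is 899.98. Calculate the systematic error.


Systematic error = measured - true
= 352.48 - 899.98
= -547.5000

-547.5000


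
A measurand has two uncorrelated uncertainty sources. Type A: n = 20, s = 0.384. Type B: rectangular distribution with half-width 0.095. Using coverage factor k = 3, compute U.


u_A = s / sqrt(n) = 0.384 / sqrt(20) = 0.08586501
u_B = half_width / sqrt(3) = 0.095 / sqrt(3) = 0.054848276
uc = sqrt(u_A^2 + u_B^2) = sqrt(0.08586501^2 + 0.054848276^2) = 0.10188785
U = k * uc = 3 * 0.10188785
U = 0.3057

0.3057


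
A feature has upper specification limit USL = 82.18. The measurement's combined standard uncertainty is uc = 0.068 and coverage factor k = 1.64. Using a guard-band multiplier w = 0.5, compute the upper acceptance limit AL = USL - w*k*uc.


U = k * uc = 1.64 * 0.068 = 0.11152
guard band g = w * U = 0.5 * 0.11152 = 0.05576
AL = USL - g = 82.18 - 0.05576
AL = 82.1242

82.1242


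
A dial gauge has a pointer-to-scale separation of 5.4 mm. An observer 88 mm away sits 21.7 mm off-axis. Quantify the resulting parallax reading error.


error = h * offset / d
= 5.4 * 21.7 / 88
= 1.3316

1.3316


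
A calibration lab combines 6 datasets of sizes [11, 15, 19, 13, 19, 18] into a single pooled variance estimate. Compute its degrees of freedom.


nu = sum_i (n_i - 1)
nu = ((11 - 1) + (15 - 1) + (19 - 1) + (13 - 1) + (19 - 1) + (18 - 1))
nu = 10 + 14 + 18 + 12 + 18 + 17
nu = 89

89


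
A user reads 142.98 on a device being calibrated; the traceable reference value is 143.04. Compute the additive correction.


Correction = standard - reading
= 143.04 - 142.98
= 0.0600

0.0600


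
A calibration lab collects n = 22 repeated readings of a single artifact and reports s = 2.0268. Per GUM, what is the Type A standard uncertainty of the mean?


u_A = s / sqrt(n)
u_A = 2.0268 / sqrt(22)
u_A = 2.0268 / 4.6904158
u_A = 0.4321

0.4321


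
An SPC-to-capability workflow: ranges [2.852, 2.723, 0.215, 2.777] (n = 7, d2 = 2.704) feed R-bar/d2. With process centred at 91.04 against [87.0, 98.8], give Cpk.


R_bar = (2.852 + 2.723 + 0.215 + 2.777) / 4 = 2.14175
sigma = R_bar / d2 = 2.14175 / 2.704 = 0.79206731
Cp = (USL - LSL)/(6*sigma) = (98.8 - 87.0)/(6*0.79206731) = 2.4830
Cpu = (98.8 - 91.04)/(3*0.79206731) = 3.2657
Cpl = (91.04 - 87.0)/(3*0.79206731) = 1.7002
Cpk = min(Cpu, Cpl) = 1.7002

1.7002


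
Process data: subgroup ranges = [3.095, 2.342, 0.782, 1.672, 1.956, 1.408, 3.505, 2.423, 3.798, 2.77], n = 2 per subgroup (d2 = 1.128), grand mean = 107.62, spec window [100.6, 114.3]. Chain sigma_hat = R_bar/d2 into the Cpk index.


R_bar = (3.095 + 2.342 + 0.782 + 1.672 + 1.956 + 1.408 + 3.505 + 2.423 + 3.798 + 2.77) / 10 = 2.3751
sigma = R_bar / d2 = 2.3751 / 1.128 = 2.1055851
Cp = (USL - LSL)/(6*sigma) = (114.3 - 100.6)/(6*2.1055851) = 1.0844
Cpu = (114.3 - 107.62)/(3*2.1055851) = 1.0575
Cpl = (107.62 - 100.6)/(3*2.1055851) = 1.1113
Cpk = min(Cpu, Cpl) = 1.0575

1.0575


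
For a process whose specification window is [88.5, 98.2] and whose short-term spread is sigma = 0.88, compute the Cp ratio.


Cp = (USL - LSL) / (6 * sigma)
= (98.2 - 88.5) / (6 * 0.88)
= 9.7000 / 5.2800
= 1.8371

1.8371


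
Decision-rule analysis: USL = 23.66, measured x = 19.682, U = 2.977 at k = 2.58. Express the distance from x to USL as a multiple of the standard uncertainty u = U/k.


u = U / k = 2.977 / 2.58 = 1.153876
margin = |USL - x| = |23.66 - 19.682| = 3.978
z = margin / u = 3.978 / 1.153876
z = 3.4475

3.4475


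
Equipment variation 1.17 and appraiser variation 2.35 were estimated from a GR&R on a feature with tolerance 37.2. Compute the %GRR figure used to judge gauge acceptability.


GRR = sqrt(EV^2 + AV^2) = sqrt(1.17^2 + 2.35^2) = 2.6251476
%GRR = GRR / tol * 100 = 2.6251476 / 37.2 * 100
%GRR = 7.0568

7.0568


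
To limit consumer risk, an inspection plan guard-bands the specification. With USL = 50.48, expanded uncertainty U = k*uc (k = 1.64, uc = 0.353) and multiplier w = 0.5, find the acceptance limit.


U = k * uc = 1.64 * 0.353 = 0.57892
guard band g = w * U = 0.5 * 0.57892 = 0.28946
AL = USL - g = 50.48 - 0.28946
AL = 50.1905

50.1905


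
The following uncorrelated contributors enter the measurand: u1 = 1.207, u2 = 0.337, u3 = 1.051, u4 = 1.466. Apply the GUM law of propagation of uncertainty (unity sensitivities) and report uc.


uc = sqrt(1.207^2 + 0.337^2 + 1.051^2 + 1.466^2)
uc = sqrt(4.824175)
uc = 2.1964

2.1964


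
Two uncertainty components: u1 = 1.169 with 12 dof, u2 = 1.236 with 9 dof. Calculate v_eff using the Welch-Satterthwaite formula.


uc = sqrt(u1^2 + u2^2) = sqrt(1.169^2 + 1.236^2) = 1.7012516
v_eff = uc^4 / (u1^4/v1 + u2^4/v2)
= 1.7012516^4 / (1.169^4/12 + 1.236^4/9)
= 8.3767236 / 0.41494131
v_eff = 20.1877

20.1877


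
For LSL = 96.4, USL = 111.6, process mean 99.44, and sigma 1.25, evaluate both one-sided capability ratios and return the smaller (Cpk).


Cpu = (USL - mean) / (3*sigma) = (111.6 - 99.44) / (3*1.25) = 3.2427
Cpl = (mean - LSL) / (3*sigma) = (99.44 - 96.4) / (3*1.25) = 0.8107
Cpk = min(Cpu, Cpl) = 0.8107

0.8107


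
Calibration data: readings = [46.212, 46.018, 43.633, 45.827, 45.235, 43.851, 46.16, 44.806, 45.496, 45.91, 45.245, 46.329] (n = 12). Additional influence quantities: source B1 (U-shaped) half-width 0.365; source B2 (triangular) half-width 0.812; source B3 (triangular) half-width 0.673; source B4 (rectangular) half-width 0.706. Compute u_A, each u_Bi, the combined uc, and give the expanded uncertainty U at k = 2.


mean = (46.212 + 46.018 + 43.633 + 45.827 + 45.235 + 43.851 + 46.16 + 44.806 + 45.496 + 45.91 + 45.245 + 46.329) / 12 = 45.3935
s = sqrt(sum((x - mean)^2)/(n-1)) = 0.89741158
u_A = s / sqrt(n) = 0.89741158 / sqrt(12) = 0.25906041
u_B1 = 0.365 / sqrt(2) = 0.25809398
u_B2 = 0.812 / sqrt(6) = 0.33149761
u_B3 = 0.673 / sqrt(6) = 0.2747511
u_B4 = 0.706 / sqrt(3) = 0.40760929
uc = sqrt(0.25906041^2 + 0.25809398^2 + 0.33149761^2 + 0.2747511^2 + 0.40760929^2) = 0.69659814
U = k * uc = 2 * 0.69659814
U = 1.3932

1.3932


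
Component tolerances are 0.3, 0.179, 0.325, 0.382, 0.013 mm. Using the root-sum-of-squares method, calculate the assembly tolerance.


RSS = sqrt(0.3^2 + 0.179^2 + 0.325^2 + 0.382^2 + 0.013^2)
= sqrt(0.373759)
= 0.6114

0.6114


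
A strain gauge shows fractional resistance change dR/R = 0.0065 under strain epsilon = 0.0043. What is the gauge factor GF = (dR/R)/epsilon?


GF = (dR/R) / epsilon
= 0.0065 / 0.0043
= 1.5116

1.5116


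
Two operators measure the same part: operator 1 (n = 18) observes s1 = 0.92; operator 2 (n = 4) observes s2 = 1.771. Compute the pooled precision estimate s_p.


s_p = sqrt(((n1-1)*s1^2 + (n2-1)*s2^2) / (n1+n2-2))
numerator = (18-1)*0.92^2 + (4-1)*1.771^2 = 14.3888 + 9.409323 = 23.798123
denominator = 18 + 4 - 2 = 20
s_p^2 = 23.798123 / 20 = 1.1899062
s_p = sqrt(1.1899062) = 1.0908

1.0908


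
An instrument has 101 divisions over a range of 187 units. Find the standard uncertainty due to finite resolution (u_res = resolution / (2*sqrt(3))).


resolution = range / divisions
resolution = 187 / 101 = 1.8514851
u_res = resolution / (2*sqrt(3))
u_res = 1.8514851 / 3.4641016
u_res = 0.5345

0.5345


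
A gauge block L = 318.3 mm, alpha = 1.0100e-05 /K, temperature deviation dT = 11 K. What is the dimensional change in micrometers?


dL = L * alpha * dT
= 318.3 * 1.0100e-05 * 11
= 0.0353631 mm
dL_um = 0.0353631 * 1000 = 35.3631 um

35.3631


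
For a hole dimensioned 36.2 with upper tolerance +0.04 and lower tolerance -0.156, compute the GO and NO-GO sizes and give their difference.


GO = nominal - lower_tol (smallest hole = maximum material condition)
GO = 36.2 - 0.156 = 36.044
NO-GO = nominal + upper_tol (largest hole = least material condition)
NO-GO = 36.2 + 0.04 = 36.24
spread = NO-GO - GO = 36.24 - 36.044 = 0.1960

0.1960


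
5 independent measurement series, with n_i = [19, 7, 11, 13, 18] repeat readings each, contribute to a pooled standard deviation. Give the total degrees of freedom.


nu = sum_i (n_i - 1)
nu = ((19 - 1) + (7 - 1) + (11 - 1) + (13 - 1) + (18 - 1))
nu = 18 + 6 + 10 + 12 + 17
nu = 63

63


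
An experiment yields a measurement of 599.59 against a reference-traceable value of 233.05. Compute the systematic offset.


Systematic error = measured - true
= 599.59 - 233.05
= 366.5400

366.5400


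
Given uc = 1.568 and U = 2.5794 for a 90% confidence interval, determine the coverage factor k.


k = U / uc
k = 2.5794 / 1.568
k = 1.645

1.645


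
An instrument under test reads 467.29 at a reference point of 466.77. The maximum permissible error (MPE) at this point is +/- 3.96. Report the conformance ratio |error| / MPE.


e = indication - reference = 467.29 - 466.77 = 0.5200
|e| = 0.5200
ratio = |e| / MPE = 0.5200 / 3.96
ratio = 0.1313

0.1313


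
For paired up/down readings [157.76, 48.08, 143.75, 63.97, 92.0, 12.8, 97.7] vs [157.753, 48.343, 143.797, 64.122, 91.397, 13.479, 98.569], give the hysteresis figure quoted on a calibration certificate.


|157.76 - 157.753| = 0.0070
|48.08 - 48.343| = 0.2630
|143.75 - 143.797| = 0.0470
|63.97 - 64.122| = 0.1520
|92.0 - 91.397| = 0.6030
|12.8 - 13.479| = 0.6790
|97.7 - 98.569| = 0.8690
hysteresis = max(diffs) = 0.8690

0.8690


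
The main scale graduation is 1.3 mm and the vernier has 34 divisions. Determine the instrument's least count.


LC = MSD / n_div
= 1.3 / 34
= 0.0382

0.0382


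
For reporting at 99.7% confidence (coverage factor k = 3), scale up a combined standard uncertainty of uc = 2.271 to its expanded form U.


U = k * uc
U = 3 * 2.271
U = 6.8130

6.8130


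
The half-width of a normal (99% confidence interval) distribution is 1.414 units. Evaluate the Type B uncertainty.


u_B = half_width / 2.576
u_B = 1.414 / 2.576
u_B = 0.5489

0.5489


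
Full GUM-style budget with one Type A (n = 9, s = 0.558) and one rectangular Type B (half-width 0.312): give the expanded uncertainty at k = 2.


u_A = s / sqrt(n) = 0.558 / sqrt(9) = 0.186
u_B = half_width / sqrt(3) = 0.312 / sqrt(3) = 0.18013328
uc = sqrt(u_A^2 + u_B^2) = sqrt(0.186^2 + 0.18013328^2) = 0.25892856
U = k * uc = 2 * 0.25892856
U = 0.5179

0.5179


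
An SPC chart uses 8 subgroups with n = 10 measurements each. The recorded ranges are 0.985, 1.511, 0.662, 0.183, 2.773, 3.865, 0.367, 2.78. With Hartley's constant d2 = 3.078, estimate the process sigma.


R_bar = (0.985 + 1.511 + 0.662 + 0.183 + 2.773 + 3.865 + 0.367 + 2.78) / 8
R_bar = 13.126 / 8 = 1.64075
sigma_hat = R_bar / d2 = 1.64075 / 3.078 = 0.5331

0.5331


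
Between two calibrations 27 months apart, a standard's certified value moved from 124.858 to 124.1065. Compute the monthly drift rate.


rate = (v2 - v1) / months
= (124.1065 - 124.858) / 27
= -0.7515 / 27
= -0.0278

-0.0278


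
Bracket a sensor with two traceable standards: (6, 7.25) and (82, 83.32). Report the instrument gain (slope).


slope = (y2 - y1) / (x2 - x1)
= (83.32 - 7.25) / (82 - 6)
= 76.0700 / 76
= 1.0009

1.0009


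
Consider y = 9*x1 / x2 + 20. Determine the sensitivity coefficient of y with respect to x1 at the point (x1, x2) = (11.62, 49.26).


y = 9*x1 / x2 + 20
dy/dx1 = 9/x2
Evaluate at x2 = 49.26: c1 = 9 / 49.26
c1 = 0.1827

0.1827


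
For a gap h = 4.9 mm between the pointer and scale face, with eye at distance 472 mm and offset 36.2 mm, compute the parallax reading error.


error = h * offset / d
= 4.9 * 36.2 / 472
= 0.3758

0.3758


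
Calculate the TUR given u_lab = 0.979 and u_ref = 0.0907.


TUR = u_lab / u_ref
= 0.979 / 0.0907
= 10.7938

10.7938


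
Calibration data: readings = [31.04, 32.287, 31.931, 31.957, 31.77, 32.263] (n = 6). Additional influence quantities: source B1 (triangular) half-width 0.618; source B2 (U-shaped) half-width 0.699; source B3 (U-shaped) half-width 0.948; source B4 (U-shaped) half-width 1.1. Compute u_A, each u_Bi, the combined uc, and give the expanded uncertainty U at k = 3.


mean = (31.04 + 32.287 + 31.931 + 31.957 + 31.77 + 32.263) / 6 = 31.87466667
s = sqrt(sum((x - mean)^2)/(n-1)) = 0.45571863
u_A = s / sqrt(n) = 0.45571863 / sqrt(6) = 0.18604635
u_B1 = 0.618 / sqrt(6) = 0.25229744
u_B2 = 0.699 / sqrt(2) = 0.49426764
u_B3 = 0.948 / sqrt(2) = 0.67033723
u_B4 = 1.1 / sqrt(2) = 0.77781746
uc = sqrt(0.18604635^2 + 0.25229744^2 + 0.49426764^2 + 0.67033723^2 + 0.77781746^2) = 1.1819136
U = k * uc = 3 * 1.1819136
U = 3.5457

3.5457
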